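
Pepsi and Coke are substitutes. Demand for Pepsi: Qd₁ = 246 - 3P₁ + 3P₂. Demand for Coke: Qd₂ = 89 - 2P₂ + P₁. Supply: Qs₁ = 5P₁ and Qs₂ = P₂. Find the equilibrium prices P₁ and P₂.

P₁ = 335/7, P₂ = 958/21

Market 1: 246 - 3P₁ + 3P₂ = 5P₁ → 8P₁ - 3P₂ = 246.
Market 2: 3P₂ - P₁ = 89.
Eliminating P₂: 3×(1) + 3×(2) gives 21P₁ = 1005, so P₁ = 335/7.
Back-substitute into (2): P₂ = (89 + 1×335/7) / 3 = 958/21.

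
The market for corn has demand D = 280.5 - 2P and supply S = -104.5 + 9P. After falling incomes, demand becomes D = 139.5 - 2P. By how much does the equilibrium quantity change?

ΔQ = -1269/11

Original equilibrium: P* = 35, Q* = 210.5.
New equilibrium: 139.5 - 2P = -104.5 + 9P, so 244 = 11P and P' = 244/11; Q' = 139.5 − 2(244/11) = 2093/22.
Change in quantity: 2093/22 − 210.5 = -1269/11.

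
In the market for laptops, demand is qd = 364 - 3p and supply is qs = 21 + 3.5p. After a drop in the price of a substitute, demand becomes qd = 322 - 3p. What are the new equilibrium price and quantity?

p' = 602/13, q' = 2380/13

Original equilibrium: p* = 686/13, q* = 2674/13.
New equilibrium: 322 - 3p = 21 + 3.5p, so 301 = 6.5p and p' = 602/13; q' = 322 − 3(602/13) = 2380/13.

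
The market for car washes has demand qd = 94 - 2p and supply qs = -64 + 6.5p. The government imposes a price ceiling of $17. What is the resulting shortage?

Equilibrium price would be p* = 316/17, so the ceiling at 17 binds.
At p = 17: qd = 94 − 2(17) = 60, qs = -64 + 6.5(17) = 46.5.
Shortage = 60 − 46.5 = 13.5.

Shortage = 13.5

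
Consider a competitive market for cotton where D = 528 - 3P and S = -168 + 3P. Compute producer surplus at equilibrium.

Producer surplus = 5400

Equilibrium: 528 - 3P = -168 + 3P gives P* = 116, Q* = 180.
Supply starts at P = 56 (where S = 0).
PS = ½(116 − 56)(180) = 5400.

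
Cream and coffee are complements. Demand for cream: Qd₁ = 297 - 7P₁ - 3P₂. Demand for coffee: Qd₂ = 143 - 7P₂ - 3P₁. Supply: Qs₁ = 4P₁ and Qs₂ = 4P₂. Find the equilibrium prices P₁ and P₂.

Market 1: 297 - 7P₁ - 3P₂ = 4P₁ → 11P₁ + 3P₂ = 297.
Market 2: 11P₂ + 3P₁ = 143.
Eliminating P₂: 11×(1) − 3×(2) gives 112P₁ = 2838, so P₁ = 1419/56.
Back-substitute into (2): P₂ = (143 − 3×1419/56) / 11 = 341/56.

P₁ = 1419/56, P₂ = 341/56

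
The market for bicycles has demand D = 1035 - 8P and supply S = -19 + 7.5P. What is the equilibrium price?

P* = 68

Set D = S: 1035 - 8P = -19 + 7.5P.
1054 = 15.5P, so P* = 68.
Q* = 1035 − 8(68) = 491.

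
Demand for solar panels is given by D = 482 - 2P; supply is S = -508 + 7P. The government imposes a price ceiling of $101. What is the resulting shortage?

Equilibrium price would be P* = 110, so the ceiling at 101 binds.
At P = 101: D = 482 − 2(101) = 280, S = -508 + 7(101) = 199.
Shortage = 280 − 199 = 81.

Shortage = 81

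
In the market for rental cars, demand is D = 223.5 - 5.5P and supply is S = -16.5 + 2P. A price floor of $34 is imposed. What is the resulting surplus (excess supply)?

Surplus = 15

Equilibrium price would be P* = 32, so the floor at 34 binds.
At P = 34: D = 36.5, S = 51.5.
Surplus = 51.5 − 36.5 = 15.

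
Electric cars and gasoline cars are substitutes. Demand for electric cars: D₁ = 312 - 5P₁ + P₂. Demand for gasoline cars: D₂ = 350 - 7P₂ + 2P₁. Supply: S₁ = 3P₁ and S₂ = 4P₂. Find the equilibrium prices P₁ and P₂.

P₁ = 1891/43, P₂ = 1712/43

Market 1: 312 - 5P₁ + P₂ = 3P₁ → 8P₁ - P₂ = 312.
Market 2: 11P₂ - 2P₁ = 350.
Eliminating P₂: 11×(1) + 1×(2) gives 86P₁ = 3782, so P₁ = 1891/43.
Back-substitute into (2): P₂ = (350 + 2×1891/43) / 11 = 1712/43.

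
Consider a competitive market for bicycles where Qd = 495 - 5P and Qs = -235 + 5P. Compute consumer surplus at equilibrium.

Consumer surplus = 1690

Equilibrium: 495 - 5P = -235 + 5P gives P* = 73, Q* = 130.
Demand choke price (Qd = 0): P = 99.
CS = ½(99 − 73)(130) = 1690.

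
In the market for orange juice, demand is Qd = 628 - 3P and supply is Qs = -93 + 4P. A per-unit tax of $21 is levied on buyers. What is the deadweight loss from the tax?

Pre-tax equilibrium: P* = 103, Q* = 319.
Tax on buyers shifts demand to Qd = 628 − 3(P + 21) = 565 - 3P.
565 - 3P = -93 + 4P gives seller price Ps = 94; buyers pay Pb = 94 + 21 = 115.
New quantity: Q = 628 − 3(115) = 283.
DWL = ½ × 21 × (319 − 283) = 378.

Deadweight loss = 378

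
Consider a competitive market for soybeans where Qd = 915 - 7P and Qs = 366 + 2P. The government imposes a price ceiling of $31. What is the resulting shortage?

Equilibrium price would be P* = 61, so the ceiling at 31 binds.
At P = 31: Qd = 915 − 7(31) = 698, Qs = 366 + 2(31) = 428.
Shortage = 698 − 428 = 270.

Shortage = 270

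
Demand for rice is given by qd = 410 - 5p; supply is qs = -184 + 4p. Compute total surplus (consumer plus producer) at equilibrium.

Total surplus = 1440

Equilibrium: 410 - 5p = -184 + 4p gives p* = 66, q* = 80.
Demand choke price: p = 82; supply starts at p = 46.
CS = ½(82 − 66)(80) = 640; PS = ½(66 − 46)(80) = 800.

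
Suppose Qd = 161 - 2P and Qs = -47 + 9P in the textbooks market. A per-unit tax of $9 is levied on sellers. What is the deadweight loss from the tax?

Pre-tax equilibrium: P* = 208/11, Q* = 1355/11.
Tax on sellers shifts supply to Qs = -47 + 9(P − 9) = -128 + 9P.
161 - 2P = -128 + 9P gives buyer price Pb = 289/11; sellers receive Ps = 289/11 − 9 = 190/11.
New quantity: Q = 161 − 2(289/11) = 1193/11.
DWL = ½ × 9 × (1355/11 − 1193/11) = 729/11.

Deadweight loss = 729/11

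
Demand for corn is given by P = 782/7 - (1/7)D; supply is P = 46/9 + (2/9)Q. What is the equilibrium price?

P* = 70

Set the two price expressions equal: 782/7 - (1/7)Q = 46/9 + (2/9)Q.
6716/63 = (23/63)Q, so Q* = 292.
P* = 782/7 − (1/7)(292) = 70.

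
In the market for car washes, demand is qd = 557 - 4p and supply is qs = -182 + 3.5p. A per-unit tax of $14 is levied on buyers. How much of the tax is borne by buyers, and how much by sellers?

Buyers bear 98/15, sellers bear 112/15

Pre-tax equilibrium: p* = 1478/15, q* = 2443/15.
Tax on buyers shifts demand to qd = 557 − 4(p + 14) = 501 - 4p.
501 - 4p = -182 + 3.5p gives seller price ps = 1366/15; buyers pay pb = 1366/15 + 14 = 1576/15.
New quantity: q = 557 − 4(1576/15) = 2051/15.
Buyer burden = 1576/15 − 1478/15 = 98/15; seller burden = 1478/15 − 1366/15 = 112/15.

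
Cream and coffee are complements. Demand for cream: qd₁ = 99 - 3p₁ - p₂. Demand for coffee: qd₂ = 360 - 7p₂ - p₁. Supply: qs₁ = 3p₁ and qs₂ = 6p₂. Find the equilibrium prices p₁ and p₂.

p₁ = 927/77, p₂ = 2061/77

Market 1: 99 - 3p₁ - p₂ = 3p₁ → 6p₁ + p₂ = 99.
Market 2: 13p₂ + p₁ = 360.
Eliminating p₂: 13×(1) − 1×(2) gives 77p₁ = 927, so p₁ = 927/77.
Back-substitute into (2): p₂ = (360 − 1×927/77) / 13 = 2061/77.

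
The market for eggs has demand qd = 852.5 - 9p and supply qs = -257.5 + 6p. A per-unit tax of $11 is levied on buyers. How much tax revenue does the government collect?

Pre-tax equilibrium: p* = 74, q* = 186.5.
Tax on buyers shifts demand to qd = 852.5 − 9(p + 11) = 753.5 - 9p.
753.5 - 9p = -257.5 + 6p gives seller price ps = 67.4; buyers pay pb = 67.4 + 11 = 78.4.
New quantity: q = 852.5 − 9(78.4) = 146.9.
Revenue = 11 × 146.9 = 1615.9.

Tax revenue = 1615.9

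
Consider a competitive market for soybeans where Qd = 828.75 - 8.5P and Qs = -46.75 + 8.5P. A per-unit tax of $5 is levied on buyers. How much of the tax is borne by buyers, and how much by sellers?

Pre-tax equilibrium: P* = 51.5, Q* = 391.
Tax on buyers shifts demand to Qd = 828.75 − 8.5(P + 5) = 786.25 - 8.5P.
786.25 - 8.5P = -46.75 + 8.5P gives seller price Ps = 49; buyers pay Pb = 49 + 5 = 54.
New quantity: Q = 828.75 − 8.5(54) = 369.75.
Buyer burden = 54 − 51.5 = 2.5; seller burden = 51.5 − 49 = 2.5.

Buyers bear $2.5, sellers bear $2.5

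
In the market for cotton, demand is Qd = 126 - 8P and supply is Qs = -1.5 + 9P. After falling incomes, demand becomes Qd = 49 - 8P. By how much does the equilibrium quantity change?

Original equilibrium: P* = 7.5, Q* = 66.
New equilibrium: 49 - 8P = -1.5 + 9P, so 50.5 = 17P and P' = 101/34; Q' = 49 − 8(101/34) = 429/17.
Change in quantity: 429/17 − 66 = -693/17.

ΔQ = -693/17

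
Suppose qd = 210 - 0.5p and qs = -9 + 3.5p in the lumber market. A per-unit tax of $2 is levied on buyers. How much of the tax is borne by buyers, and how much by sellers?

Pre-tax equilibrium: p* = 54.75, q* = 182.625.
Tax on buyers shifts demand to qd = 210 − 0.5(p + 2) = 209 - 0.5p.
209 - 0.5p = -9 + 3.5p gives seller price ps = 54.5; buyers pay pb = 54.5 + 2 = 56.5.
New quantity: q = 210 − 0.5(56.5) = 181.75.
Buyer burden = 56.5 − 54.75 = 1.75; seller burden = 54.75 − 54.5 = 0.25.

Buyers bear $1.75, sellers bear $0.25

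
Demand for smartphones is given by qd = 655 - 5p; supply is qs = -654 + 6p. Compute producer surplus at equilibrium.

Producer surplus = 300

Equilibrium: 655 - 5p = -654 + 6p gives p* = 119, q* = 60.
Supply starts at p = 109 (where qs = 0).
PS = ½(119 − 109)(60) = 300.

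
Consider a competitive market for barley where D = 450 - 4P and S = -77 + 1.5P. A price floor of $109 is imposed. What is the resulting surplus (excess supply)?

Surplus = 72.5

Equilibrium price would be P* = 1054/11, so the floor at 109 binds.
At P = 109: D = 14, S = 86.5.
Surplus = 86.5 − 14 = 72.5.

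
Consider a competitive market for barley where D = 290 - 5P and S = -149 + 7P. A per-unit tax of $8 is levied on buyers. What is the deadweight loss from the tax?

Deadweight loss = 280/3

Pre-tax equilibrium: P* = 439/12, Q* = 1285/12.
Tax on buyers shifts demand to D = 290 − 5(P + 8) = 250 - 5P.
250 - 5P = -149 + 7P gives seller price Ps = 33.25; buyers pay Pb = 33.25 + 8 = 41.25.
New quantity: Q = 290 − 5(41.25) = 83.75.
DWL = ½ × 8 × (1285/12 − 83.75) = 280/3.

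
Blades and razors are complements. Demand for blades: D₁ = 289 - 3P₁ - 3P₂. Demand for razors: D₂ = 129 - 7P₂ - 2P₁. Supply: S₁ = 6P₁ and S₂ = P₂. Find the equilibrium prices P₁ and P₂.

P₁ = 175/6, P₂ = 53/6

Market 1: 289 - 3P₁ - 3P₂ = 6P₁ → 9P₁ + 3P₂ = 289.
Market 2: 8P₂ + 2P₁ = 129.
Eliminating P₂: 8×(1) − 3×(2) gives 66P₁ = 1925, so P₁ = 175/6.
Back-substitute into (2): P₂ = (129 − 2×175/6) / 8 = 53/6.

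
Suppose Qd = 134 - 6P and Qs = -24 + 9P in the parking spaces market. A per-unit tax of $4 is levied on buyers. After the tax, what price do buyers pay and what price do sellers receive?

Pre-tax equilibrium: P* = 158/15, Q* = 70.8.
Tax on buyers shifts demand to Qd = 134 − 6(P + 4) = 110 - 6P.
110 - 6P = -24 + 9P gives seller price Ps = 134/15; buyers pay Pb = 134/15 + 4 = 194/15.
New quantity: Q = 134 − 6(194/15) = 56.4.

Buyers pay 194/15, sellers receive 134/15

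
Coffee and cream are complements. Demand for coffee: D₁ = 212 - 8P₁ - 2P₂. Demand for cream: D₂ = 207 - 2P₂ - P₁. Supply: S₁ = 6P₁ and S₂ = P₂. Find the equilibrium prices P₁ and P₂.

Market 1: 212 - 8P₁ - 2P₂ = 6P₁ → 14P₁ + 2P₂ = 212.
Market 2: 3P₂ + P₁ = 207.
Eliminating P₂: 3×(1) − 2×(2) gives 40P₁ = 222, so P₁ = 5.55.
Back-substitute into (2): P₂ = (207 − 1×5.55) / 3 = 67.15.

P₁ = 5.55, P₂ = 67.15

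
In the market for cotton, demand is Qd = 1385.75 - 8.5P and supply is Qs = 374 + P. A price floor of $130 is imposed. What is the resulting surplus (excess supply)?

Equilibrium price would be P* = 106.5, so the floor at 130 binds.
At P = 130: Qd = 280.75, Qs = 504.
Surplus = 504 − 280.75 = 223.25.

Surplus = 223.25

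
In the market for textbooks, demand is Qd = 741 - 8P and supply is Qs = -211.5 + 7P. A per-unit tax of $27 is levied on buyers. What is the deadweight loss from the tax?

Pre-tax equilibrium: P* = 63.5, Q* = 233.
Tax on buyers shifts demand to Qd = 741 − 8(P + 27) = 525 - 8P.
525 - 8P = -211.5 + 7P gives seller price Ps = 49.1; buyers pay Pb = 49.1 + 27 = 76.1.
New quantity: Q = 741 − 8(76.1) = 132.2.
DWL = ½ × 27 × (233 − 132.2) = 1360.8.

Deadweight loss = 1360.8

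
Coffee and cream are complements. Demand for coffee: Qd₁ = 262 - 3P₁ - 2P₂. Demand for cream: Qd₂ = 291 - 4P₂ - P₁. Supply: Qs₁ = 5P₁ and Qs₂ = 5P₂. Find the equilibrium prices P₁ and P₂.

P₁ = 888/35, P₂ = 1033/35

Market 1: 262 - 3P₁ - 2P₂ = 5P₁ → 8P₁ + 2P₂ = 262.
Market 2: 9P₂ + P₁ = 291.
Eliminating P₂: 9×(1) − 2×(2) gives 70P₁ = 1776, so P₁ = 888/35.
Back-substitute into (2): P₂ = (291 − 1×888/35) / 9 = 1033/35.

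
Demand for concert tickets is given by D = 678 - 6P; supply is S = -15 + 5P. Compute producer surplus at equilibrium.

Producer surplus = 9000

Equilibrium: 678 - 6P = -15 + 5P gives P* = 63, Q* = 300.
Supply starts at P = 3 (where S = 0).
PS = ½(63 − 3)(300) = 9000.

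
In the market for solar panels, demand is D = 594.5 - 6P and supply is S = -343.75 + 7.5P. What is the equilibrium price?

P* = 69.5

Set D = S: 594.5 - 6P = -343.75 + 7.5P.
938.25 = 13.5P, so P* = 69.5.
Q* = 594.5 − 6(69.5) = 177.5.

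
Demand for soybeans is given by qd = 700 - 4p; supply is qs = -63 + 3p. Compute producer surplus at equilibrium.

Equilibrium: 700 - 4p = -63 + 3p gives p* = 109, q* = 264.
Supply starts at p = 21 (where qs = 0).
PS = ½(109 − 21)(264) = 11616.

Producer surplus = 11616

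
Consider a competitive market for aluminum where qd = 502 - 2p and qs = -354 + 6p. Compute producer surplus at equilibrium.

Equilibrium: 502 - 2p = -354 + 6p gives p* = 107, q* = 288.
Supply starts at p = 59 (where qs = 0).
PS = ½(107 − 59)(288) = 6912.

Producer surplus = 6912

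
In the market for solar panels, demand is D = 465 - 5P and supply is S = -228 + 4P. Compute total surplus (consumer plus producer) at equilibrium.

Total surplus = 1440

Equilibrium: 465 - 5P = -228 + 4P gives P* = 77, Q* = 80.
Demand choke price: P = 93; supply starts at P = 57.
CS = ½(93 − 77)(80) = 640; PS = ½(77 − 57)(80) = 800.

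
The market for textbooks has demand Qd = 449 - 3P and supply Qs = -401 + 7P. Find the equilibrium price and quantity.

Set Qd = Qs: 449 - 3P = -401 + 7P.
850 = 10P, so P* = 85.
Q* = 449 − 3(85) = 194.

P* = 85, Q* = 194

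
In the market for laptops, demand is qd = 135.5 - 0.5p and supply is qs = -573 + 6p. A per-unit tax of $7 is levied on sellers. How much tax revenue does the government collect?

Tax revenue = 7077/13

Pre-tax equilibrium: p* = 109, q* = 81.
Tax on sellers shifts supply to qs = -573 + 6(p − 7) = -615 + 6p.
135.5 - 0.5p = -615 + 6p gives buyer price pb = 1501/13; sellers receive ps = 1501/13 − 7 = 1410/13.
New quantity: q = 135.5 − 0.5(1501/13) = 1011/13.
Revenue = 7 × 1011/13 = 7077/13.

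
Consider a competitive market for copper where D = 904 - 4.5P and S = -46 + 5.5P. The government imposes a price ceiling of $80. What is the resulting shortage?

Shortage = 150

Equilibrium price would be P* = 95, so the ceiling at 80 binds.
At P = 80: D = 904 − 4.5(80) = 544, S = -46 + 5.5(80) = 394.
Shortage = 544 − 394 = 150.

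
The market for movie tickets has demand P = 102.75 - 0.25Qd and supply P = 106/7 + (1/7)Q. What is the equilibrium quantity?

Set the two price expressions equal: 102.75 - 0.25Q = 106/7 + (1/7)Q.
2453/28 = (11/28)Q, so Q* = 223.
P* = 102.75 − (0.25)(223) = 47.

Q* = 223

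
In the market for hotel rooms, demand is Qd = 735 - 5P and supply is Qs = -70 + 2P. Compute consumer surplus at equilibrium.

Equilibrium: 735 - 5P = -70 + 2P gives P* = 115, Q* = 160.
Demand choke price (Qd = 0): P = 147.
CS = ½(147 − 115)(160) = 2560.

Consumer surplus = 2560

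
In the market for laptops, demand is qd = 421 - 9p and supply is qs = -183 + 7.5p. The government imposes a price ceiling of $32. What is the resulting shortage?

Equilibrium price would be p* = 1208/33, so the ceiling at 32 binds.
At p = 32: qd = 421 − 9(32) = 133, qs = -183 + 7.5(32) = 57.
Shortage = 133 − 57 = 76.

Shortage = 76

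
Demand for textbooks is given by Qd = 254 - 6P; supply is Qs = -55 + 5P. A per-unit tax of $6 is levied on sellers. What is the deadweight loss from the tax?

Deadweight loss = 540/11

Pre-tax equilibrium: P* = 309/11, Q* = 940/11.
Tax on sellers shifts supply to Qs = -55 + 5(P − 6) = -85 + 5P.
254 - 6P = -85 + 5P gives buyer price Pb = 339/11; sellers receive Ps = 339/11 − 6 = 273/11.
New quantity: Q = 254 − 6(339/11) = 760/11.
DWL = ½ × 6 × (940/11 − 760/11) = 540/11.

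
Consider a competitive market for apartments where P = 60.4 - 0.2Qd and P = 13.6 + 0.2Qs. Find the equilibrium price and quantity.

P* = 37, Q* = 117

Set the two price expressions equal: 60.4 - 0.2Q = 13.6 + 0.2Q.
46.8 = 0.4Q, so Q* = 117.
P* = 60.4 − (0.2)(117) = 37.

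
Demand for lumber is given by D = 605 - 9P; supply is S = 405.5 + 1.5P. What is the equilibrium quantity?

Set D = S: 605 - 9P = 405.5 + 1.5P.
199.5 = 10.5P, so P* = 19.
Q* = 605 − 9(19) = 434.

Q* = 434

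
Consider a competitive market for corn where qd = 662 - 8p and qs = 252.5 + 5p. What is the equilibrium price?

Set qd = qs: 662 - 8p = 252.5 + 5p.
409.5 = 13p, so p* = 31.5.
q* = 662 − 8(31.5) = 410.

p* = 31.5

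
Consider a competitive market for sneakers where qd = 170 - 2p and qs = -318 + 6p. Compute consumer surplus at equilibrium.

Equilibrium: 170 - 2p = -318 + 6p gives p* = 61, q* = 48.
Demand choke price (qd = 0): p = 85.
CS = ½(85 − 61)(48) = 576.

Consumer surplus = 576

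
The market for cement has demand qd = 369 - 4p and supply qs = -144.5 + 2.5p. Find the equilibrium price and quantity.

p* = 79, q* = 53

Set qd = qs: 369 - 4p = -144.5 + 2.5p.
513.5 = 6.5p, so p* = 79.
q* = 369 − 4(79) = 53.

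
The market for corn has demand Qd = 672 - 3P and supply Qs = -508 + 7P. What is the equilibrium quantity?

Set Qd = Qs: 672 - 3P = -508 + 7P.
1180 = 10P, so P* = 118.
Q* = 672 − 3(118) = 318.

Q* = 318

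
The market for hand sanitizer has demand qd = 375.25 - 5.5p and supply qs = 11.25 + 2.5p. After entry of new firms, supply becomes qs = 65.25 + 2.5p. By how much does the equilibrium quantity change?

Original equilibrium: p* = 45.5, q* = 125.
New equilibrium: 375.25 - 5.5p = 65.25 + 2.5p, so 310 = 8p and p' = 38.75; q' = 375.25 − 5.5(38.75) = 162.125.
Change in quantity: 162.125 − 125 = 37.125.

Δq = 37.125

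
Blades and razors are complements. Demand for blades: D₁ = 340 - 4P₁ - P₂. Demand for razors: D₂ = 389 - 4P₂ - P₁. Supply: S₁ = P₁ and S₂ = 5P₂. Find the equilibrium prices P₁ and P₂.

P₁ = 2671/44, P₂ = 1605/44

Market 1: 340 - 4P₁ - P₂ = P₁ → 5P₁ + P₂ = 340.
Market 2: 9P₂ + P₁ = 389.
Eliminating P₂: 9×(1) − 1×(2) gives 44P₁ = 2671, so P₁ = 2671/44.
Back-substitute into (2): P₂ = (389 − 1×2671/44) / 9 = 1605/44.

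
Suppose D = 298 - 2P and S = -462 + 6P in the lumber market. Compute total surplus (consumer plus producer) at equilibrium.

Equilibrium: 298 - 2P = -462 + 6P gives P* = 95, Q* = 108.
Demand choke price: P = 149; supply starts at P = 77.
CS = ½(149 − 95)(108) = 2916; PS = ½(95 − 77)(108) = 972.

Total surplus = 3888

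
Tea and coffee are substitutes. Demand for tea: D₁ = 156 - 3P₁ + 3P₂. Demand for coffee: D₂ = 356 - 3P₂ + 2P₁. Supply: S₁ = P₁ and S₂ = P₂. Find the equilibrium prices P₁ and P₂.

Market 1: 156 - 3P₁ + 3P₂ = P₁ → 4P₁ - 3P₂ = 156.
Market 2: 4P₂ - 2P₁ = 356.
Eliminating P₂: 4×(1) + 3×(2) gives 10P₁ = 1692, so P₁ = 169.2.
Back-substitute into (2): P₂ = (356 + 2×169.2) / 4 = 173.6.

P₁ = 169.2, P₂ = 173.6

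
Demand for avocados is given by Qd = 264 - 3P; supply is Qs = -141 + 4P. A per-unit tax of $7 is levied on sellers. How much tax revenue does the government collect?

Pre-tax equilibrium: P* = 405/7, Q* = 633/7.
Tax on sellers shifts supply to Qs = -141 + 4(P − 7) = -169 + 4P.
264 - 3P = -169 + 4P gives buyer price Pb = 433/7; sellers receive Ps = 433/7 − 7 = 384/7.
New quantity: Q = 264 − 3(433/7) = 549/7.
Revenue = 7 × 549/7 = 549.

Tax revenue = 549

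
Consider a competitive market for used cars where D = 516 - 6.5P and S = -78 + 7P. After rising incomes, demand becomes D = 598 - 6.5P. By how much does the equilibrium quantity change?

Original equilibrium: P* = 44, Q* = 230.
New equilibrium: 598 - 6.5P = -78 + 7P, so 676 = 13.5P and P' = 1352/27; Q' = 598 − 6.5(1352/27) = 7358/27.
Change in quantity: 7358/27 − 230 = 1148/27.

ΔQ = 1148/27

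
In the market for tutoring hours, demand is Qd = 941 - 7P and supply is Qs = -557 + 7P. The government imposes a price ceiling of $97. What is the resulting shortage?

Equilibrium price would be P* = 107, so the ceiling at 97 binds.
At P = 97: Qd = 941 − 7(97) = 262, Qs = -557 + 7(97) = 122.
Shortage = 262 − 122 = 140.

Shortage = 140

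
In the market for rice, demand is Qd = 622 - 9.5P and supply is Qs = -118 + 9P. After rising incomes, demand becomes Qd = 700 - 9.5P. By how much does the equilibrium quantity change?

ΔQ = 1404/37

Original equilibrium: P* = 40, Q* = 242.
New equilibrium: 700 - 9.5P = -118 + 9P, so 818 = 18.5P and P' = 1636/37; Q' = 700 − 9.5(1636/37) = 10358/37.
Change in quantity: 10358/37 − 242 = 1404/37.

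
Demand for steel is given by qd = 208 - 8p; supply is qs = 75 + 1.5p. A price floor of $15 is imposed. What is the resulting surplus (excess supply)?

Surplus = 9.5

Equilibrium price would be p* = 14, so the floor at 15 binds.
At p = 15: qd = 88, qs = 97.5.
Surplus = 97.5 − 88 = 9.5.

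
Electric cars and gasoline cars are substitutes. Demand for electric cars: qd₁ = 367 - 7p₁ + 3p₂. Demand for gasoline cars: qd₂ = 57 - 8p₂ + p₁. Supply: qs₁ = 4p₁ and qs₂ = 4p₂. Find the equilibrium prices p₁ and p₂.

Market 1: 367 - 7p₁ + 3p₂ = 4p₁ → 11p₁ - 3p₂ = 367.
Market 2: 12p₂ - p₁ = 57.
Eliminating p₂: 12×(1) + 3×(2) gives 129p₁ = 4575, so p₁ = 1525/43.
Back-substitute into (2): p₂ = (57 + 1×1525/43) / 12 = 994/129.

p₁ = 1525/43, p₂ = 994/129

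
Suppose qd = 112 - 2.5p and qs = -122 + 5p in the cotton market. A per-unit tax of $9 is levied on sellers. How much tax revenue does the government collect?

Tax revenue = 171

Pre-tax equilibrium: p* = 31.2, q* = 34.
Tax on sellers shifts supply to qs = -122 + 5(p − 9) = -167 + 5p.
112 - 2.5p = -167 + 5p gives buyer price pb = 37.2; sellers receive ps = 37.2 − 9 = 28.2.
New quantity: q = 112 − 2.5(37.2) = 19.
Revenue = 9 × 19 = 171.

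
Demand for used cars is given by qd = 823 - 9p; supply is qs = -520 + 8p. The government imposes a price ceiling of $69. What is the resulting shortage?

Equilibrium price would be p* = 79, so the ceiling at 69 binds.
At p = 69: qd = 823 − 9(69) = 202, qs = -520 + 8(69) = 32.
Shortage = 202 − 32 = 170.

Shortage = 170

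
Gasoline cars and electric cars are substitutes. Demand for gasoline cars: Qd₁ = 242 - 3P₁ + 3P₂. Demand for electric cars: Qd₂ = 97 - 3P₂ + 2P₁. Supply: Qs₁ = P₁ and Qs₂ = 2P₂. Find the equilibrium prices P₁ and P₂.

P₁ = 1501/14, P₂ = 436/7

Market 1: 242 - 3P₁ + 3P₂ = P₁ → 4P₁ - 3P₂ = 242.
Market 2: 5P₂ - 2P₁ = 97.
Eliminating P₂: 5×(1) + 3×(2) gives 14P₁ = 1501, so P₁ = 1501/14.
Back-substitute into (2): P₂ = (97 + 2×1501/14) / 5 = 436/7.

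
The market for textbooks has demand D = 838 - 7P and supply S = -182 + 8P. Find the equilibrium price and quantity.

Set D = S: 838 - 7P = -182 + 8P.
1020 = 15P, so P* = 68.
Q* = 838 − 7(68) = 362.

P* = 68, Q* = 362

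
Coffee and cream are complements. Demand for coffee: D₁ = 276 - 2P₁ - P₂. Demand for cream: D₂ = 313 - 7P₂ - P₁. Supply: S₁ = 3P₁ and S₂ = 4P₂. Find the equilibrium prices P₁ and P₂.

P₁ = 2723/54, P₂ = 1289/54

Market 1: 276 - 2P₁ - P₂ = 3P₁ → 5P₁ + P₂ = 276.
Market 2: 11P₂ + P₁ = 313.
Eliminating P₂: 11×(1) − 1×(2) gives 54P₁ = 2723, so P₁ = 2723/54.
Back-substitute into (2): P₂ = (313 − 1×2723/54) / 11 = 1289/54.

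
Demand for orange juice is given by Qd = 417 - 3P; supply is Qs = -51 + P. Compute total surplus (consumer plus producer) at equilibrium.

Total surplus = 2904

Equilibrium: 417 - 3P = -51 + P gives P* = 117, Q* = 66.
Demand choke price: P = 139; supply starts at P = 51.
CS = ½(139 − 117)(66) = 726; PS = ½(117 − 51)(66) = 2178.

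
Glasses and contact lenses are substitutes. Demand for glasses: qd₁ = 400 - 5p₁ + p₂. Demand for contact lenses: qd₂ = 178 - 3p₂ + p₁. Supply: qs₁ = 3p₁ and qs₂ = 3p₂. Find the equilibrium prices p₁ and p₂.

p₁ = 2578/47, p₂ = 1824/47

Market 1: 400 - 5p₁ + p₂ = 3p₁ → 8p₁ - p₂ = 400.
Market 2: 6p₂ - p₁ = 178.
Eliminating p₂: 6×(1) + 1×(2) gives 47p₁ = 2578, so p₁ = 2578/47.
Back-substitute into (2): p₂ = (178 + 1×2578/47) / 6 = 1824/47.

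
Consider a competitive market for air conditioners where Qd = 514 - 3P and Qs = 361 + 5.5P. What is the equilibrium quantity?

Q* = 460

Set Qd = Qs: 514 - 3P = 361 + 5.5P.
153 = 8.5P, so P* = 18.
Q* = 514 − 3(18) = 460.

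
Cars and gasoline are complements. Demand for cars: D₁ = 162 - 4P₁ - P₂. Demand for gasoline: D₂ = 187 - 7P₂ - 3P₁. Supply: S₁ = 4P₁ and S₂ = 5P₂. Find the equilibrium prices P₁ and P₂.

P₁ = 1757/93, P₂ = 1010/93

Market 1: 162 - 4P₁ - P₂ = 4P₁ → 8P₁ + P₂ = 162.
Market 2: 12P₂ + 3P₁ = 187.
Eliminating P₂: 12×(1) − 1×(2) gives 93P₁ = 1757, so P₁ = 1757/93.
Back-substitute into (2): P₂ = (187 − 3×1757/93) / 12 = 1010/93.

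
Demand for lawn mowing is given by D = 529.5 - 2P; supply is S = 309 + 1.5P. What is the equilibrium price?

Set D = S: 529.5 - 2P = 309 + 1.5P.
220.5 = 3.5P, so P* = 63.
Q* = 529.5 − 2(63) = 403.5.

P* = 63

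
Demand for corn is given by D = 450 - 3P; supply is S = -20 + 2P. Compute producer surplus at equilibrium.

Producer surplus = 7056

Equilibrium: 450 - 3P = -20 + 2P gives P* = 94, Q* = 168.
Supply starts at P = 10 (where S = 0).
PS = ½(94 − 10)(168) = 7056.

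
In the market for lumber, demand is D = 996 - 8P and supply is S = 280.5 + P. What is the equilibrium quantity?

Q* = 360

Set D = S: 996 - 8P = 280.5 + P.
715.5 = 9P, so P* = 79.5.
Q* = 996 − 8(79.5) = 360.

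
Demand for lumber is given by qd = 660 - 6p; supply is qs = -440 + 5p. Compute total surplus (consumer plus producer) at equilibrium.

Equilibrium: 660 - 6p = -440 + 5p gives p* = 100, q* = 60.
Demand choke price: p = 110; supply starts at p = 88.
CS = ½(110 − 100)(60) = 300; PS = ½(100 − 88)(60) = 360.

Total surplus = 660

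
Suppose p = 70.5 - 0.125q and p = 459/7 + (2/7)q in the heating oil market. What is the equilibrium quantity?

q* = 12

Set the two price expressions equal: 70.5 - 0.125q = 459/7 + (2/7)q.
69/14 = (23/56)q, so q* = 12.
p* = 70.5 − (0.125)(12) = 69.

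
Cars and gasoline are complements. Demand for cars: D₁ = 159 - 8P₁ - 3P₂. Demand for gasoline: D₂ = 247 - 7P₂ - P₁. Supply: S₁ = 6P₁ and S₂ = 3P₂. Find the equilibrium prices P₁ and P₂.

Market 1: 159 - 8P₁ - 3P₂ = 6P₁ → 14P₁ + 3P₂ = 159.
Market 2: 10P₂ + P₁ = 247.
Eliminating P₂: 10×(1) − 3×(2) gives 137P₁ = 849, so P₁ = 849/137.
Back-substitute into (2): P₂ = (247 − 1×849/137) / 10 = 3299/137.

P₁ = 849/137, P₂ = 3299/137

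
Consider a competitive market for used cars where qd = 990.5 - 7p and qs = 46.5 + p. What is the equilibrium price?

p* = 118

Set qd = qs: 990.5 - 7p = 46.5 + p.
944 = 8p, so p* = 118.
q* = 990.5 − 7(118) = 164.5.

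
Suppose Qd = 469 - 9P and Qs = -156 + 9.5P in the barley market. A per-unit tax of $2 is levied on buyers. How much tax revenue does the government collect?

Tax revenue = 11522/37

Pre-tax equilibrium: P* = 1250/37, Q* = 6103/37.
Tax on buyers shifts demand to Qd = 469 − 9(P + 2) = 451 - 9P.
451 - 9P = -156 + 9.5P gives seller price Ps = 1214/37; buyers pay Pb = 1214/37 + 2 = 1288/37.
New quantity: Q = 469 − 9(1288/37) = 5761/37.
Revenue = 2 × 5761/37 = 11522/37.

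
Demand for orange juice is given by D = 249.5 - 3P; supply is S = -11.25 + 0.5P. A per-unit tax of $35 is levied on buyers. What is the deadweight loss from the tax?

Deadweight loss = 262.5

Pre-tax equilibrium: P* = 74.5, Q* = 26.
Tax on buyers shifts demand to D = 249.5 − 3(P + 35) = 144.5 - 3P.
144.5 - 3P = -11.25 + 0.5P gives seller price Ps = 44.5; buyers pay Pb = 44.5 + 35 = 79.5.
New quantity: Q = 249.5 − 3(79.5) = 11.
DWL = ½ × 35 × (26 − 11) = 262.5.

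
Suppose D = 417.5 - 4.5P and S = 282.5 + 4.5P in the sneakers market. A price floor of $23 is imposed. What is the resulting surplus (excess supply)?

Surplus = 72

Equilibrium price would be P* = 15, so the floor at 23 binds.
At P = 23: D = 314, S = 386.
Surplus = 386 − 314 = 72.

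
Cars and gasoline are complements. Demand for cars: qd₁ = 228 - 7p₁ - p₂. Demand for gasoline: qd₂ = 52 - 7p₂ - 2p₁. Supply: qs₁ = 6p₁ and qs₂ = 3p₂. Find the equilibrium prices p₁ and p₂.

p₁ = 17.40625, p₂ = 1.71875

Market 1: 228 - 7p₁ - p₂ = 6p₁ → 13p₁ + p₂ = 228.
Market 2: 10p₂ + 2p₁ = 52.
Eliminating p₂: 10×(1) − 1×(2) gives 128p₁ = 2228, so p₁ = 17.40625.
Back-substitute into (2): p₂ = (52 − 2×17.40625) / 10 = 1.71875.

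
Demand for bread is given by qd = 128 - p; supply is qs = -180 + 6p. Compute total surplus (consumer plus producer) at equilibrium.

Equilibrium: 128 - p = -180 + 6p gives p* = 44, q* = 84.
Demand choke price: p = 128; supply starts at p = 30.
CS = ½(128 − 44)(84) = 3528; PS = ½(44 − 30)(84) = 588.

Total surplus = 4116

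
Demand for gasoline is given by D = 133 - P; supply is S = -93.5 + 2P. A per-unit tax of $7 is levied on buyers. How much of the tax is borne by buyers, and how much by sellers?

Buyers bear 14/3, sellers bear 7/3

Pre-tax equilibrium: P* = 75.5, Q* = 57.5.
Tax on buyers shifts demand to D = 133 − 1(P + 7) = 126 - P.
126 - P = -93.5 + 2P gives seller price Ps = 439/6; buyers pay Pb = 439/6 + 7 = 481/6.
New quantity: Q = 133 − 1(481/6) = 317/6.
Buyer burden = 481/6 − 75.5 = 14/3; seller burden = 75.5 − 439/6 = 7/3.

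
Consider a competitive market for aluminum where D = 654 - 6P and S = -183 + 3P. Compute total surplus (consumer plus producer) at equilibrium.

Total surplus = 2304

Equilibrium: 654 - 6P = -183 + 3P gives P* = 93, Q* = 96.
Demand choke price: P = 109; supply starts at P = 61.
CS = ½(109 − 93)(96) = 768; PS = ½(93 − 61)(96) = 1536.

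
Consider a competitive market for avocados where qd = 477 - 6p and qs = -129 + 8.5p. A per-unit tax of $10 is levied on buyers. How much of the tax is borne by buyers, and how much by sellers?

Pre-tax equilibrium: p* = 1212/29, q* = 6561/29.
Tax on buyers shifts demand to qd = 477 − 6(p + 10) = 417 - 6p.
417 - 6p = -129 + 8.5p gives seller price ps = 1092/29; buyers pay pb = 1092/29 + 10 = 1382/29.
New quantity: q = 477 − 6(1382/29) = 5541/29.
Buyer burden = 1382/29 − 1212/29 = 170/29; seller burden = 1212/29 − 1092/29 = 120/29.

Buyers bear 170/29, sellers bear 120/29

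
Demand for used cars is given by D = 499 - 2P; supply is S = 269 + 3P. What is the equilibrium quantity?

Set D = S: 499 - 2P = 269 + 3P.
230 = 5P, so P* = 46.
Q* = 499 − 2(46) = 407.

Q* = 407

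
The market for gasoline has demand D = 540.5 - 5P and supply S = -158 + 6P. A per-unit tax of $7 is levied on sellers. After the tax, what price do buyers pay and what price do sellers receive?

Buyers pay 1481/22, sellers receive 1327/22

Pre-tax equilibrium: P* = 63.5, Q* = 223.
Tax on sellers shifts supply to S = -158 + 6(P − 7) = -200 + 6P.
540.5 - 5P = -200 + 6P gives buyer price Pb = 1481/22; sellers receive Ps = 1481/22 − 7 = 1327/22.
New quantity: Q = 540.5 − 5(1481/22) = 2243/11.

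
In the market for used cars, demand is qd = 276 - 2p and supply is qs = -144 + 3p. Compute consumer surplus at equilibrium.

Equilibrium: 276 - 2p = -144 + 3p gives p* = 84, q* = 108.
Demand choke price (qd = 0): p = 138.
CS = ½(138 − 84)(108) = 2916.

Consumer surplus = 2916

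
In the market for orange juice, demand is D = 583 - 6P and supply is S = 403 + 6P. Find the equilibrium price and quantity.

Set D = S: 583 - 6P = 403 + 6P.
180 = 12P, so P* = 15.
Q* = 583 − 6(15) = 493.

P* = 15, Q* = 493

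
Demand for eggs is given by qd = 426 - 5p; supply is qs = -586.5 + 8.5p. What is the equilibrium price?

p* = 75

Set qd = qs: 426 - 5p = -586.5 + 8.5p.
1012.5 = 13.5p, so p* = 75.
q* = 426 − 5(75) = 51.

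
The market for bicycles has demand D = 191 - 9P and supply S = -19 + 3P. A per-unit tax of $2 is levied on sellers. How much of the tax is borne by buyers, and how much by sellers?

Pre-tax equilibrium: P* = 17.5, Q* = 33.5.
Tax on sellers shifts supply to S = -19 + 3(P − 2) = -25 + 3P.
191 - 9P = -25 + 3P gives buyer price Pb = 18; sellers receive Ps = 18 − 2 = 16.
New quantity: Q = 191 − 9(18) = 29.
Buyer burden = 18 − 17.5 = 0.5; seller burden = 17.5 − 16 = 1.5.

Buyers bear $0.5, sellers bear $1.5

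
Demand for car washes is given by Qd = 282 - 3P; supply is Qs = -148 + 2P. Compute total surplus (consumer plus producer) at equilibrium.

Total surplus = 240

Equilibrium: 282 - 3P = -148 + 2P gives P* = 86, Q* = 24.
Demand choke price: P = 94; supply starts at P = 74.
CS = ½(94 − 86)(24) = 96; PS = ½(86 − 74)(24) = 144.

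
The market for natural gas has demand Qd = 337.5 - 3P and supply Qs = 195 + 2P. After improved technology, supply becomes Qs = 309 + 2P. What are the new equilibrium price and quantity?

Original equilibrium: P* = 28.5, Q* = 252.
New equilibrium: 337.5 - 3P = 309 + 2P, so 28.5 = 5P and P' = 5.7; Q' = 337.5 − 3(5.7) = 320.4.

P' = 5.7, Q' = 320.4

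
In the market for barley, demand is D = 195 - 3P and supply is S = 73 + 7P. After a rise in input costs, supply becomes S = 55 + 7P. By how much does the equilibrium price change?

ΔP = 1.8

Original equilibrium: P* = 12.2, Q* = 158.4.
New equilibrium: 195 - 3P = 55 + 7P, so 140 = 10P and P' = 14; Q' = 195 − 3(14) = 153.
Change in price: 14 − 12.2 = 1.8.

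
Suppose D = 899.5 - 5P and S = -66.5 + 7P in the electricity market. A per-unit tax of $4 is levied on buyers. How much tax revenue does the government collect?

Pre-tax equilibrium: P* = 80.5, Q* = 497.
Tax on buyers shifts demand to D = 899.5 − 5(P + 4) = 879.5 - 5P.
879.5 - 5P = -66.5 + 7P gives seller price Ps = 473/6; buyers pay Pb = 473/6 + 4 = 497/6.
New quantity: Q = 899.5 − 5(497/6) = 1456/3.
Revenue = 4 × 1456/3 = 5824/3.

Tax revenue = 5824/3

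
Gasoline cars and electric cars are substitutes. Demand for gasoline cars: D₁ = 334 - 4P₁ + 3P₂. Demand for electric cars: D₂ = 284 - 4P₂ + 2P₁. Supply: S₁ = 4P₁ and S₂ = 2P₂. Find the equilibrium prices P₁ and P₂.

P₁ = 68, P₂ = 70

Market 1: 334 - 4P₁ + 3P₂ = 4P₁ → 8P₁ - 3P₂ = 334.
Market 2: 6P₂ - 2P₁ = 284.
Eliminating P₂: 6×(1) + 3×(2) gives 42P₁ = 2856, so P₁ = 68.
Back-substitute into (2): P₂ = (284 + 2×68) / 6 = 70.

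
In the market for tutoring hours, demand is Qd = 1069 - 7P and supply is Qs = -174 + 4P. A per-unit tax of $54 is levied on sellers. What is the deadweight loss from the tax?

Deadweight loss = 40824/11

Pre-tax equilibrium: P* = 113, Q* = 278.
Tax on sellers shifts supply to Qs = -174 + 4(P − 54) = -390 + 4P.
1069 - 7P = -390 + 4P gives buyer price Pb = 1459/11; sellers receive Ps = 1459/11 − 54 = 865/11.
New quantity: Q = 1069 − 7(1459/11) = 1546/11.
DWL = ½ × 54 × (278 − 1546/11) = 40824/11.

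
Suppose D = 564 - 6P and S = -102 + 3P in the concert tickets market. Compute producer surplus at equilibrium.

Equilibrium: 564 - 6P = -102 + 3P gives P* = 74, Q* = 120.
Supply starts at P = 34 (where S = 0).
PS = ½(74 − 34)(120) = 2400.

Producer surplus = 2400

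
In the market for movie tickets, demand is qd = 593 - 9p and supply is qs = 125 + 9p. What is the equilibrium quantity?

q* = 359

Set qd = qs: 593 - 9p = 125 + 9p.
468 = 18p, so p* = 26.
q* = 593 − 9(26) = 359.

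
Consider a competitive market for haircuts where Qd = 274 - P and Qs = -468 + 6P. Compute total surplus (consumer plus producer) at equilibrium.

Total surplus = 16464

Equilibrium: 274 - P = -468 + 6P gives P* = 106, Q* = 168.
Demand choke price: P = 274; supply starts at P = 78.
CS = ½(274 − 106)(168) = 14112; PS = ½(106 − 78)(168) = 2352.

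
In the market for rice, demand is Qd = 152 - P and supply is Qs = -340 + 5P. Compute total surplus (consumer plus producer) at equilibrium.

Total surplus = 2940

Equilibrium: 152 - P = -340 + 5P gives P* = 82, Q* = 70.
Demand choke price: P = 152; supply starts at P = 68.
CS = ½(152 − 82)(70) = 2450; PS = ½(82 − 68)(70) = 490.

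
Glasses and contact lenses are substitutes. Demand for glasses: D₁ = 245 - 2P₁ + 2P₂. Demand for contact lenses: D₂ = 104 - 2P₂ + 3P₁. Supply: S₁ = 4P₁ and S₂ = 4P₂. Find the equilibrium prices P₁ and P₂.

Market 1: 245 - 2P₁ + 2P₂ = 4P₁ → 6P₁ - 2P₂ = 245.
Market 2: 6P₂ - 3P₁ = 104.
Eliminating P₂: 6×(1) + 2×(2) gives 30P₁ = 1678, so P₁ = 839/15.
Back-substitute into (2): P₂ = (104 + 3×839/15) / 6 = 45.3.

P₁ = 839/15, P₂ = 45.3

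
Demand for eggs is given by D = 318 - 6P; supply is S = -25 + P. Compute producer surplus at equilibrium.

Producer surplus = 288

Equilibrium: 318 - 6P = -25 + P gives P* = 49, Q* = 24.
Supply starts at P = 25 (where S = 0).
PS = ½(49 − 25)(24) = 288.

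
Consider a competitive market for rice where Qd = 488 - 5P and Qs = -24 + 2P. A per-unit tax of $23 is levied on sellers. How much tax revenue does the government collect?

Tax revenue = 14398/7

Pre-tax equilibrium: P* = 512/7, Q* = 856/7.
Tax on sellers shifts supply to Qs = -24 + 2(P − 23) = -70 + 2P.
488 - 5P = -70 + 2P gives buyer price Pb = 558/7; sellers receive Ps = 558/7 − 23 = 397/7.
New quantity: Q = 488 − 5(558/7) = 626/7.
Revenue = 23 × 626/7 = 14398/7.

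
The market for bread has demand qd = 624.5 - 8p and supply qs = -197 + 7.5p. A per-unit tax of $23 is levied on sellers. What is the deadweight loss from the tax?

Deadweight loss = 31740/31

Pre-tax equilibrium: p* = 53, q* = 200.5.
Tax on sellers shifts supply to qs = -197 + 7.5(p − 23) = -369.5 + 7.5p.
624.5 - 8p = -369.5 + 7.5p gives buyer price pb = 1988/31; sellers receive ps = 1988/31 − 23 = 1275/31.
New quantity: q = 624.5 − 8(1988/31) = 6911/62.
DWL = ½ × 23 × (200.5 − 6911/62) = 31740/31.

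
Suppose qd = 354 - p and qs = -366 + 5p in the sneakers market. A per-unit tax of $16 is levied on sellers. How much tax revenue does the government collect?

Pre-tax equilibrium: p* = 120, q* = 234.
Tax on sellers shifts supply to qs = -366 + 5(p − 16) = -446 + 5p.
354 - p = -446 + 5p gives buyer price pb = 400/3; sellers receive ps = 400/3 − 16 = 352/3.
New quantity: q = 354 − 1(400/3) = 662/3.
Revenue = 16 × 662/3 = 10592/3.

Tax revenue = 10592/3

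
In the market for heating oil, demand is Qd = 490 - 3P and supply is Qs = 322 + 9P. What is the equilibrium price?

Set Qd = Qs: 490 - 3P = 322 + 9P.
168 = 12P, so P* = 14.
Q* = 490 − 3(14) = 448.

P* = 14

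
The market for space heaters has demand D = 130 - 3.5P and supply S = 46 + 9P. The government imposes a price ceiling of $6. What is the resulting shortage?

Equilibrium price would be P* = 6.72, so the ceiling at 6 binds.
At P = 6: D = 130 − 3.5(6) = 109, S = 46 + 9(6) = 100.
Shortage = 109 − 100 = 9.

Shortage = 9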